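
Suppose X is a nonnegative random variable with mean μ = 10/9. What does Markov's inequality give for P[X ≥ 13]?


μ = E[X] = 10/9, a = 13.
Markov: P[X ≥ 13] ≤ μ/a = (10/9)/13 = 10/117.
Numerically: ≈ 0.0855.
(Since a = 13 > μ = 1.1111, the bound 10/117 is < 1 and informative.)

P[X ≥ 13] ≤ 10/117 ≈ 0.0855.


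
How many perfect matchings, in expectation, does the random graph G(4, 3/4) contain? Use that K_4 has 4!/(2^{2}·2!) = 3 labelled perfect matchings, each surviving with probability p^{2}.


K_4 has 4!/(2^{2}·2!) = 3 labelled perfect matchings.
For each such perfect matching H, let X_H = 1 if all 2 edges of H are present in G. Then P[X_H = 1] = p^{2} = (3/4)^{2} = 9/16.
By linearity: E[X] = Σ_H E[X_H] = 3 · p^{2} = 3 · 9/16 = 27/16.
Numerically: E[X] ≈ 1.6875.

E[X] = 3 · (3/4)^{2} = 27/16 ≈ 1.6875.


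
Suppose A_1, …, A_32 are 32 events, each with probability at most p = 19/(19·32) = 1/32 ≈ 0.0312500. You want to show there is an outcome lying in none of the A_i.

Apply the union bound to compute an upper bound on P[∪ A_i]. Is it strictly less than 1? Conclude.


Union bound: P[∪_{i=1}^{32} A_i] ≤ Σ_i P[A_i] ≤ 32·p = 32·(1/32) = 1.
Numerically: 1 ≈ 1.0000000.
Is 1 < 1? NO.
Since the bound 1 is ≥ 1, the union bound is uninformative here; it does NOT by itself certify existence.

32·p = 1 ≈ 1.0000000; existence NOT certified by the union bound.


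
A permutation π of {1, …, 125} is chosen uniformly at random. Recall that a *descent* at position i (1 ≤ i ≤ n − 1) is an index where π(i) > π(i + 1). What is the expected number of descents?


Write X = Σ X_I over i = 1, …, 124, with X_I the indicator of one descent.
There are 124 indicators.
For each fixed i, the pair (π(i), π(i+1)) is a uniformly random ordered pair of distinct values from {1, …, 125}; by symmetry P[π(i) > π(i+1)] = 1/2.
By linearity: E[X] = 124 · (1/2) = (125 − 1) · (1/2) = 62 ≈ 62.000000.

E[X] = 62 = 62.000000.


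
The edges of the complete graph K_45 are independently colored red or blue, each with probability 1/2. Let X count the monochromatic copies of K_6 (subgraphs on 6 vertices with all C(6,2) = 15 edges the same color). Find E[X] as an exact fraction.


Let X = Σ_S X_S over the C(45, 6) = 8145060 subsets S of size 6, where X_S = 1 if the K_6 on S is monochromatic.
For a fixed S, the K_6 on S has C(6, 2) = 15 edges. P[all 15 edges red] = (1/2)^15, and likewise for blue, so P[monochromatic] = 2·(1/2)^15 = 2^{1 − 15} = 1/16384.
By linearity of expectation: E[X] = C(45, 6) · 2^{1 − 15} = 8145060 · 1/16384 = 2036265/4096.
Numerically: E[X] ≈ 497.1350.

E[X] = C(45,6)·2^(1−C(6,2)) = 2036265/4096 ≈ 497.1350.


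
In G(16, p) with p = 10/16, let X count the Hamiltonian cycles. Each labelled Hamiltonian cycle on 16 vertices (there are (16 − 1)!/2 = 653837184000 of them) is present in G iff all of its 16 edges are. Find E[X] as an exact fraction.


K_16 has (16 − 1)!/2 = 653837184000 labelled Hamiltonian cycles.
For each such Hamiltonian cycle H, let X_H = 1 if all 16 edges of H are present in G. Then P[X_H = 1] = p^{16} = (5/8)^{16} = 152587890625/281474976710656.
By linearity of expectation: E[X] = Σ_H E[X_H] = 653837184000 · p^{16} = 653837184000 · 152587890625/281474976710656 = 97429332733154296875/274877906944.
Numerically: E[X] ≈ 3.5445e+08.

E[X] = 653837184000 · (5/8)^{16} = 97429332733154296875/274877906944 ≈ 3.5445e+08.


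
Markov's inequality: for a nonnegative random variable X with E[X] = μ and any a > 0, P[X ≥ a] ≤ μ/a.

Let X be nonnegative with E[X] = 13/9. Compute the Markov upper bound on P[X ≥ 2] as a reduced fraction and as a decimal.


μ = E[X] = 13/9, a = 2.
Markov: P[X ≥ 2] ≤ μ/a = (13/9)/2 = 13/18.
Numerically: ≈ 0.7222.
(Since a = 2 > μ = 1.4444, the bound 13/18 is < 1 and informative.)

P[X ≥ 2] ≤ 13/18 ≈ 0.7222.


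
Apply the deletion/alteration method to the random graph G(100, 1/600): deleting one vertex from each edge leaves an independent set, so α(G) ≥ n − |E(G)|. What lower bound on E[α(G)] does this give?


E[|E(G)|] = C(100, 2)·p = 4950 · (1/600) = 33/4.
E[α(G)] ≥ n − E[|E(G)|] = 100 − 33/4 = 367/4.
Numerically: ≈ 91.750.
(This is only a lower bound; the true E[α(G)] may be larger.)

E[α(G)] ≥ 367/4 ≈ 91.750.


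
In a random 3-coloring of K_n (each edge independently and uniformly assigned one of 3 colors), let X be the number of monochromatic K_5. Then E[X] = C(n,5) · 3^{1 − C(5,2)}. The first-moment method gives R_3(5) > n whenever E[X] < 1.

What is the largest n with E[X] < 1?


We need C(n, 5) · 3^{1 − 10} < 1, i.e. C(n, 5) < 3^{10 − 1} = 19683.
Check values of n near the boundary:
  n = 19: C(19, 5) = 11628; 11628 < 19683? YES
  n = 20: C(20, 5) = 15504; 15504 < 19683? YES
  n = 21: C(21, 5) = 20349; 20349 < 19683? NO
The largest n with C(n, 5) < 19683 is n = 20 (where E[X] = 5168/6561 ≈ 0.788). Hence R_3(5) > 20, i.e. R_3(5) ≥ 21.

Largest n = 20; hence R_3(5) > 20.


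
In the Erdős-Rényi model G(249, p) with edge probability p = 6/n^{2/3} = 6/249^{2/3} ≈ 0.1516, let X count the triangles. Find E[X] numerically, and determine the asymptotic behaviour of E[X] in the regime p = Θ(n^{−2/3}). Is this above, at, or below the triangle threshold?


Number of potential triangles: C(249, 3) = 2542124.
Each occurs with probability p³ ≈ (0.1516)³ ≈ 3.483815e-03.
By linearity: E[X] = C(249, 3)·p³ ≈ 2542124 · 3.483815e-03 ≈ 8856.2892.
Since α = 2/3 < 1, p = c/n^{2/3} ≫ 1/n is above the triangle threshold p ~ 1/n. Asymptotically E[X] ~ (c³/6)·n^{3(1−α)} = (6³/6)·n^{1} → ∞; triangles are abundant w.h.p.

E[X] ≈ 8856.2892; in regime p = Θ(1/n^{2/3}) E[X] diverges (above the triangle threshold p ~ 1/n).


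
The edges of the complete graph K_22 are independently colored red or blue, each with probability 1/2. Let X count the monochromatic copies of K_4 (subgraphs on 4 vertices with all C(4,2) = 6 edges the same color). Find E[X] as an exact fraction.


Let X = Σ_S X_S over the C(22, 4) = 7315 subsets S of size 4, where X_S = 1 if the K_4 on S is monochromatic.
For a fixed S, the K_4 on S has C(4, 2) = 6 edges. P[all 6 edges red] = (1/2)^6, and likewise for blue, so P[monochromatic] = 2·(1/2)^6 = 2^{1 − 6} = 1/32.
By linearity: E[X] = C(22, 4) · 2^{1 − 6} = 7315 · 1/32 = 7315/32.
Numerically: E[X] ≈ 228.59375.

E[X] = C(22,4)·2^(1−C(4,2)) = 7315/32 ≈ 228.59375.


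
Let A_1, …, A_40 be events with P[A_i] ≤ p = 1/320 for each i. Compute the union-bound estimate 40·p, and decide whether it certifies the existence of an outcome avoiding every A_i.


Union bound: P[∪_{i=1}^{40} A_i] ≤ Σ_i P[A_i] ≤ 40·p = 40·(1/320) = 1/8.
Numerically: 1/8 ≈ 0.12500.
Is 1/8 < 1? YES.
Since P[∪ A_i] ≤ 1/8 < 1, the complement has P[∩ A_i^c] ≥ 1 − 1/8 = 7/8 > 0, so some outcome avoids every A_i.

40·p = 1/8 ≈ 0.12500; existence CERTIFIED by the union bound.


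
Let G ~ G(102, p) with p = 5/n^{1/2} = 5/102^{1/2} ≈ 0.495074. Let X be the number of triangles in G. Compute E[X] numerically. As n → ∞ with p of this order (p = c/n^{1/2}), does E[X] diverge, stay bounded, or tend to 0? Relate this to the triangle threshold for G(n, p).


Number of potential triangles: C(102, 3) = 171700.
Each occurs with probability p³ ≈ (0.495074)³ ≈ 1.21341611e-01.
By linearity: E[X] = C(102, 3)·p³ ≈ 171700 · 1.21341611e-01 ≈ 20834.354550.
Since α = 1/2 < 1, p = c/n^{1/2} ≫ 1/n is above the triangle threshold p ~ 1/n. Asymptotically E[X] ~ (c³/6)·n^{3(1−α)} = (5³/6)·n^{1.5} → ∞; triangles are abundant w.h.p.

E[X] ≈ 20834.354550; in regime p = Θ(1/n^{1/2}) E[X] diverges (above the triangle threshold p ~ 1/n).


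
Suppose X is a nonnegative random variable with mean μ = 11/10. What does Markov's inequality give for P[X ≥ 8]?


μ = E[X] = 11/10, a = 8.
Markov: P[X ≥ 8] ≤ μ/a = (11/10)/8 = 11/80.
Numerically: ≈ 0.13750.
(Since a = 8 > μ = 1.10000, the bound 11/80 is < 1 and informative.)

P[X ≥ 8] ≤ 11/80 ≈ 0.13750.


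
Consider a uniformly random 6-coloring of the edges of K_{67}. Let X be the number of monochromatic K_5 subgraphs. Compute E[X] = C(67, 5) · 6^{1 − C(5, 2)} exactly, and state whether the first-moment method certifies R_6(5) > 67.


E[X] = C(67, 5) · 6^{1 − 10} = 9657648 · 6^{−9} = 9657648/10077696.
As a reduced fraction: E[X] = 67067/69984 ≈ 0.958319.
Is E[X] < 1? YES.
Since E[X] < 1, there exists a 6-coloring of K_{67} with no monochromatic K_5; hence R_6(5) > 67.

E[X] = 67067/69984 ≈ 0.958319; E[X] < 1, so R_6(5) > 67.


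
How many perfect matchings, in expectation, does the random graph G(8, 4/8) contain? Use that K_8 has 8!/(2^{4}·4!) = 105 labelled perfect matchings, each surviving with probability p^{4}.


K_8 has 8!/(2^{4}·4!) = 105 labelled perfect matchings.
For each such perfect matching H, let X_H = 1 if all 4 edges of H are present in G. Then P[X_H = 1] = p^{4} = (1/2)^{4} = 1/16.
By linearity: E[X] = Σ_H E[X_H] = 105 · p^{4} = 105 · 1/16 = 105/16.
Numerically: E[X] ≈ 6.5625.

E[X] = 105 · (1/2)^{4} = 105/16 ≈ 6.5625.


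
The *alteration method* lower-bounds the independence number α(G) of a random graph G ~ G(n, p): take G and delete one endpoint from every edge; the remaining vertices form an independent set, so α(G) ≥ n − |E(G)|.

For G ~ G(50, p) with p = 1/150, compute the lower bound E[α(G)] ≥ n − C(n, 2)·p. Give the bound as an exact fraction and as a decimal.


E[|E(G)|] = C(50, 2)·p = 1225 · (1/150) = 49/6.
E[α(G)] ≥ n − E[|E(G)|] = 50 − 49/6 = 251/6.
Numerically: ≈ 41.8333.
(This is only a lower bound; the true E[α(G)] may be larger.)

E[α(G)] ≥ 251/6 ≈ 41.8333.


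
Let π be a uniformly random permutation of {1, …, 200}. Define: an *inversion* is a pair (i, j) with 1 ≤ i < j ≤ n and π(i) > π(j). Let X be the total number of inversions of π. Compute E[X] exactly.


Write X = Σ X_I over the C(200, 2) = 19900 pairs i < j, with X_I the indicator of one inversion.
There are 19900 indicators.
For each fixed pair i < j, the values π(i) and π(j) are two distinct elements of {1, …, 200} in uniformly random order; by symmetry P[π(i) > π(j)] = 1/2.
By linearity: E[X] = 19900 · (1/2) = C(200, 2) · (1/2) = 19900/2 = 9950 ≈ 9950.000.

E[X] = 9950 = 9950.000.


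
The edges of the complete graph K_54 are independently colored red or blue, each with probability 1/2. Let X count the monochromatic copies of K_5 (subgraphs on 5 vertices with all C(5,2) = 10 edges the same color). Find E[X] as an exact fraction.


Let X = Σ_S X_S over the C(54, 5) = 3162510 subsets S of size 5, where X_S = 1 if the K_5 on S is monochromatic.
For a fixed S, the K_5 on S has C(5, 2) = 10 edges. P[all 10 edges red] = (1/2)^10, and likewise for blue, so P[monochromatic] = 2·(1/2)^10 = 2^{1 − 10} = 1/512.
By linearity of expectation: E[X] = C(54, 5) · 2^{1 − 10} = 3162510 · 1/512 = 1581255/256.
Numerically: E[X] ≈ 6176.777344.

E[X] = C(54,5)·2^(1−C(5,2)) = 1581255/256 ≈ 6176.777344.


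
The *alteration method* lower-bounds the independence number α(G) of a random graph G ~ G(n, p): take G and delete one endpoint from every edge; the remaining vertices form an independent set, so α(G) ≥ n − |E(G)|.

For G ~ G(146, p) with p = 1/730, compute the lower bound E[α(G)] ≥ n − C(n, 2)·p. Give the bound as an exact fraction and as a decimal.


E[|E(G)|] = C(146, 2)·p = 10585 · (1/730) = 29/2.
E[α(G)] ≥ n − E[|E(G)|] = 146 − 29/2 = 263/2.
Numerically: ≈ 131.500000.
(This is only a lower bound; the true E[α(G)] may be larger.)

E[α(G)] ≥ 263/2 ≈ 131.500000.


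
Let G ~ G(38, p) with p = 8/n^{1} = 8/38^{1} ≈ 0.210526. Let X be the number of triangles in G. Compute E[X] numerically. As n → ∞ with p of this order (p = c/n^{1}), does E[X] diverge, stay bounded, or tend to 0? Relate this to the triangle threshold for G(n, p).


Number of potential triangles: C(38, 3) = 8436.
Each occurs with probability p³ ≈ (0.210526)³ ≈ 9.33080624e-03.
By linearity: E[X] = C(38, 3)·p³ ≈ 8436 · 9.33080624e-03 ≈ 78.714681.
Here α = 1, so p = 8/n is exactly at the triangle threshold p ~ 1/n. Asymptotically E[X] → c³/6 = 8³/6 = 256/3 ≈ 85.333333, a bounded constant. In this regime the triangle count is asymptotically Poisson(c³/6).

E[X] ≈ 78.714681; in regime p = Θ(1/n^{1}) E[X] stays bounded (at the triangle threshold p ~ 1/n).


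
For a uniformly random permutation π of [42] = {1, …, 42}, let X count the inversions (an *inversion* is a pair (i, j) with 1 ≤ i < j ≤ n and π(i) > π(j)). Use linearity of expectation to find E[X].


Write X = Σ X_I over the C(42, 2) = 861 pairs i < j, with X_I the indicator of one inversion.
There are 861 indicators.
For each fixed pair i < j, the values π(i) and π(j) are two distinct elements of {1, …, 42} in uniformly random order; by symmetry P[π(i) > π(j)] = 1/2.
By linearity: E[X] = 861 · (1/2) = C(42, 2) · (1/2) = 861/2 = 861/2 ≈ 430.50000.

E[X] = 861/2 = 430.50000.


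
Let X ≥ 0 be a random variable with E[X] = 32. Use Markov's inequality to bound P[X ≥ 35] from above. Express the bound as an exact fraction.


μ = E[X] = 32, a = 35.
Markov: P[X ≥ 35] ≤ μ/a = (32)/35 = 32/35.
Numerically: ≈ 0.91429.
(Since a = 35 > μ = 32.00000, the bound 32/35 is < 1 and informative.)

P[X ≥ 35] ≤ 32/35 ≈ 0.91429.


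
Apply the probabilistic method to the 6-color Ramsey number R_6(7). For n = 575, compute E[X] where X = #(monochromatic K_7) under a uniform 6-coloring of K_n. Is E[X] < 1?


E[X] = C(575, 7) · 6^{1 − 21} = 3974871393896975 · 6^{−20} = 3974871393896975/3656158440062976.
As a reduced fraction: E[X] = 3974871393896975/3656158440062976 ≈ 1.087172.
Is E[X] < 1? NO.
Since E[X] ≥ 1, the first-moment bound is inconclusive at n = 575; it does NOT by itself certify R_6(7) > 575.

E[X] = 3974871393896975/3656158440062976 ≈ 1.087172; E[X] ≥ 1; first-moment method inconclusive here.


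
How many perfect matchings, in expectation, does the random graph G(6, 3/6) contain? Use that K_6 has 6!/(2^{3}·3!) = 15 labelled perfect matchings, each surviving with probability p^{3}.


K_6 has 6!/(2^{3}·3!) = 15 labelled perfect matchings.
For each such perfect matching H, let X_H = 1 if all 3 edges of H are present in G. Then P[X_H = 1] = p^{3} = (1/2)^{3} = 1/8.
By linearity: E[X] = Σ_H E[X_H] = 15 · p^{3} = 15 · 1/8 = 15/8.
Numerically: E[X] ≈ 1.875.

E[X] = 15 · (1/2)^{3} = 15/8 ≈ 1.875.


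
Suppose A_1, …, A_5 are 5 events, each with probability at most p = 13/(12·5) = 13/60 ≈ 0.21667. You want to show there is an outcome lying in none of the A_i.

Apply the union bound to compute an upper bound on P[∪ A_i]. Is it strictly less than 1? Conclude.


Union bound: P[∪_{i=1}^{5} A_i] ≤ Σ_i P[A_i] ≤ 5·p = 5·(13/60) = 13/12.
Numerically: 13/12 ≈ 1.08333.
Is 13/12 < 1? NO.
Since the bound 13/12 is ≥ 1, the union bound is uninformative here; it does NOT by itself certify existence.

5·p = 13/12 ≈ 1.08333; existence NOT certified by the union bound.


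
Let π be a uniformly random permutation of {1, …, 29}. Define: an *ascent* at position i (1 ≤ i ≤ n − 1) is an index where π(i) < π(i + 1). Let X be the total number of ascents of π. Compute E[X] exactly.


Write X = Σ X_I over i = 1, …, 28, with X_I the indicator of one ascent.
There are 28 indicators.
For each fixed i, the pair (π(i), π(i+1)) is a uniformly random ordered pair of distinct values from {1, …, 29}; by symmetry P[π(i) < π(i+1)] = 1/2.
By linearity: E[X] = 28 · (1/2) = (29 − 1) · (1/2) = 14 ≈ 14.000.

E[X] = 14 = 14.000.


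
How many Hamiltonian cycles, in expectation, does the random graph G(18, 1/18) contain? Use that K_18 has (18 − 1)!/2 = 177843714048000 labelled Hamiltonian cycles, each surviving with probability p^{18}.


K_18 has (18 − 1)!/2 = 177843714048000 labelled Hamiltonian cycles.
For each such Hamiltonian cycle H, let X_H = 1 if all 18 edges of H are present in G. Then P[X_H = 1] = p^{18} = (1/18)^{18} = 1/39346408075296537575424.
By linearity of expectation: E[X] = Σ_H E[X_H] = 177843714048000 · p^{18} = 177843714048000 · 1/39346408075296537575424 = 14889875/3294258113514384.
Numerically: E[X] ≈ 4.5199e-09.

E[X] = 177843714048000 · (1/18)^{18} = 14889875/3294258113514384 ≈ 4.5199e-09.


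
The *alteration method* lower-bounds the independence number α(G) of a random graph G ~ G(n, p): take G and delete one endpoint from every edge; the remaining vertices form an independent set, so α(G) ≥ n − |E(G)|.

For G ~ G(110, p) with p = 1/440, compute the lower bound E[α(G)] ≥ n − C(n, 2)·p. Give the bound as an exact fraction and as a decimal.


E[|E(G)|] = C(110, 2)·p = 5995 · (1/440) = 109/8.
E[α(G)] ≥ n − E[|E(G)|] = 110 − 109/8 = 771/8.
Numerically: ≈ 96.375.
(This is only a lower bound; the true E[α(G)] may be larger.)

E[α(G)] ≥ 771/8 ≈ 96.375.


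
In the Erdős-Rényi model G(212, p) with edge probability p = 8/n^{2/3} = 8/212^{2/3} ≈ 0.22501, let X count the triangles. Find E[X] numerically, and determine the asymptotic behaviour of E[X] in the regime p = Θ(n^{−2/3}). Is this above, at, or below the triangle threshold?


Number of potential triangles: C(212, 3) = 1565620.
Each occurs with probability p³ ≈ (0.22501)³ ≈ 1.1391954e-02.
By linearity: E[X] = C(212, 3)·p³ ≈ 1565620 · 1.1391954e-02 ≈ 17835.47170.
Since α = 2/3 < 1, p = c/n^{2/3} ≫ 1/n is above the triangle threshold p ~ 1/n. Asymptotically E[X] ~ (c³/6)·n^{3(1−α)} = (8³/6)·n^{1} → ∞; triangles are abundant w.h.p.

E[X] ≈ 17835.47170; in regime p = Θ(1/n^{2/3}) E[X] diverges (above the triangle threshold p ~ 1/n).


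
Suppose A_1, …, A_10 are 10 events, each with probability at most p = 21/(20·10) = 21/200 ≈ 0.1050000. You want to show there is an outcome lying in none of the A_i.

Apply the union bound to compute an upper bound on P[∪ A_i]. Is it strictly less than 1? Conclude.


Union bound: P[∪_{i=1}^{10} A_i] ≤ Σ_i P[A_i] ≤ 10·p = 10·(21/200) = 21/20.
Numerically: 21/20 ≈ 1.0500000.
Is 21/20 < 1? NO.
Since the bound 21/20 is ≥ 1, the union bound is uninformative here; it does NOT by itself certify existence.

10·p = 21/20 ≈ 1.0500000; existence NOT certified by the union bound.


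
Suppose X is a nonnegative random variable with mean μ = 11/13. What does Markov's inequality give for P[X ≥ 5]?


μ = E[X] = 11/13, a = 5.
Markov: P[X ≥ 5] ≤ μ/a = (11/13)/5 = 11/65.
Numerically: ≈ 0.169.
(Since a = 5 > μ = 0.846, the bound 11/65 is < 1 and informative.)

P[X ≥ 5] ≤ 11/65 ≈ 0.169.


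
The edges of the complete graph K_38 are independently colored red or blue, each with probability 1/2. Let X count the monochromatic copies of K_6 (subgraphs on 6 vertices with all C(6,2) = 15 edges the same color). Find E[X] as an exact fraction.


Let X = Σ_S X_S over the C(38, 6) = 2760681 subsets S of size 6, where X_S = 1 if the K_6 on S is monochromatic.
For a fixed S, the K_6 on S has C(6, 2) = 15 edges. P[all 15 edges red] = (1/2)^15, and likewise for blue, so P[monochromatic] = 2·(1/2)^15 = 2^{1 − 15} = 1/16384.
Summing: E[X] = C(38, 6) · 2^{1 − 15} = 2760681 · 1/16384 = 2760681/16384.
Numerically: E[X] ≈ 168.498596.

E[X] = C(38,6)·2^(1−C(6,2)) = 2760681/16384 ≈ 168.498596.


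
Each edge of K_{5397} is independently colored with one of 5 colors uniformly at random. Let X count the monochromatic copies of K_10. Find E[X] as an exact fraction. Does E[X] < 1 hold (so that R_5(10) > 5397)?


E[X] = C(5397, 10) · 5^{1 − 45} = 5729779230003226281244520755596 · 5^{−44} = 5729779230003226281244520755596/5684341886080801486968994140625.
As a reduced fraction: E[X] = 5729779230003226281244520755596/5684341886080801486968994140625 ≈ 1.0080.
Is E[X] < 1? NO.
Since E[X] ≥ 1, the first-moment bound is inconclusive at n = 5397; it does NOT by itself certify R_5(10) > 5397.

E[X] = 5729779230003226281244520755596/5684341886080801486968994140625 ≈ 1.0080; E[X] ≥ 1; first-moment method inconclusive here.


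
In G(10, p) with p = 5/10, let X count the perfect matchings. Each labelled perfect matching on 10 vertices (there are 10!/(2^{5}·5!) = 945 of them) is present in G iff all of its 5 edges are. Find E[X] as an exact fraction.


K_10 has 10!/(2^{5}·5!) = 945 labelled perfect matchings.
For each such perfect matching H, let X_H = 1 if all 5 edges of H are present in G. Then P[X_H = 1] = p^{5} = (1/2)^{5} = 1/32.
Summing the indicators: E[X] = Σ_H E[X_H] = 945 · p^{5} = 945 · 1/32 = 945/32.
Numerically: E[X] ≈ 29.531.

E[X] = 945 · (1/2)^{5} = 945/32 ≈ 29.531.


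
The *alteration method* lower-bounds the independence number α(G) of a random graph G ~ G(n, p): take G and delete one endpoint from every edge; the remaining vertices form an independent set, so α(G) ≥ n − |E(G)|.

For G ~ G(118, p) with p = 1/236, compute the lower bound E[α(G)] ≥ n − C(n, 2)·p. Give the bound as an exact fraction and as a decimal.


E[|E(G)|] = C(118, 2)·p = 6903 · (1/236) = 117/4.
E[α(G)] ≥ n − E[|E(G)|] = 118 − 117/4 = 355/4.
Numerically: ≈ 88.75000.
(This is only a lower bound; the true E[α(G)] may be larger.)

E[α(G)] ≥ 355/4 ≈ 88.75000.


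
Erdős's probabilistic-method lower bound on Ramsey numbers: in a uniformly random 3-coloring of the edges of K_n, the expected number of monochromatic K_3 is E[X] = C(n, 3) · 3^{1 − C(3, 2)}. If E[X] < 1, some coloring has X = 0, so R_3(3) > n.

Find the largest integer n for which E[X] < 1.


We need C(n, 3) · 3^{1 − 3} < 1, i.e. C(n, 3) < 3^{3 − 1} = 9.
Check values of n near the boundary:
  n = 3: C(3, 3) = 1; 1 < 9? YES
  n = 4: C(4, 3) = 4; 4 < 9? YES
  n = 5: C(5, 3) = 10; 10 < 9? NO
  n = 6: C(6, 3) = 20; 20 < 9? NO
The largest n with C(n, 3) < 9 is n = 4 (where E[X] = 4/9 ≈ 0.4444444). Hence R_3(3) > 4, i.e. R_3(3) ≥ 5.

Largest n = 4; hence R_3(3) > 4.


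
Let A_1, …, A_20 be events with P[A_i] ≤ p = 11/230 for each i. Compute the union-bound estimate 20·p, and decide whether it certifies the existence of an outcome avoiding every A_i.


Union bound: P[∪_{i=1}^{20} A_i] ≤ Σ_i P[A_i] ≤ 20·p = 20·(11/230) = 22/23.
Numerically: 22/23 ≈ 0.957.
Is 22/23 < 1? YES.
Since P[∪ A_i] ≤ 22/23 < 1, the complement has P[∩ A_i^c] ≥ 1 − 22/23 = 1/23 > 0, so some outcome avoids every A_i.

20·p = 22/23 ≈ 0.957; existence CERTIFIED by the union bound.


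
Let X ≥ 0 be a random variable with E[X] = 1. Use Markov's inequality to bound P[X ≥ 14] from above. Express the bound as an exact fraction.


μ = E[X] = 1, a = 14.
Markov: P[X ≥ 14] ≤ μ/a = (1)/14 = 1/14.
Numerically: ≈ 0.071429.
(Since a = 14 > μ = 1.000000, the bound 1/14 is < 1 and informative.)

P[X ≥ 14] ≤ 1/14 ≈ 0.071429.


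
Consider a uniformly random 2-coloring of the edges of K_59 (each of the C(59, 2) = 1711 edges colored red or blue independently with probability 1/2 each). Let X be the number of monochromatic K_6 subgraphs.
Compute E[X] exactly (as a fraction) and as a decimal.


Let X = Σ_S X_S over the C(59, 6) = 45057474 subsets S of size 6, where X_S = 1 if the K_6 on S is monochromatic.
For a fixed S, the K_6 on S has C(6, 2) = 15 edges. P[all 15 edges red] = (1/2)^15, and likewise for blue, so P[monochromatic] = 2·(1/2)^15 = 2^{1 − 15} = 1/16384.
By linearity: E[X] = C(59, 6) · 2^{1 − 15} = 45057474 · 1/16384 = 22528737/8192.
Numerically: E[X] ≈ 2750.089966.

E[X] = C(59,6)·2^(1−C(6,2)) = 22528737/8192 ≈ 2750.089966.


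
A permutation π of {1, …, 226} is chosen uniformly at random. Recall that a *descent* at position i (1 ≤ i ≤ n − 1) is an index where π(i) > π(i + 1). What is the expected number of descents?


Write X = Σ X_I over i = 1, …, 225, with X_I the indicator of one descent.
There are 225 indicators.
For each fixed i, the pair (π(i), π(i+1)) is a uniformly random ordered pair of distinct values from {1, …, 226}; by symmetry P[π(i) > π(i+1)] = 1/2.
By linearity: E[X] = 225 · (1/2) = (226 − 1) · (1/2) = 225/2 ≈ 112.50000.

E[X] = 225/2 = 112.50000.


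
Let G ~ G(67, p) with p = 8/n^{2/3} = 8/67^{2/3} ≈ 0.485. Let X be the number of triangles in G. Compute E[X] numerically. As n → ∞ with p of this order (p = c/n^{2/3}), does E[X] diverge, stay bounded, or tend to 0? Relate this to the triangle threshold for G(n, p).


Number of potential triangles: C(67, 3) = 47905.
Each occurs with probability p³ ≈ (0.485)³ ≈ 1.14057e-01.
By linearity: E[X] = C(67, 3)·p³ ≈ 47905 · 1.14057e-01 ≈ 5463.881.
Since α = 2/3 < 1, p = c/n^{2/3} ≫ 1/n is above the triangle threshold p ~ 1/n. Asymptotically E[X] ~ (c³/6)·n^{3(1−α)} = (8³/6)·n^{1} → ∞; triangles are abundant w.h.p.

E[X] ≈ 5463.881; in regime p = Θ(1/n^{2/3}) E[X] diverges (above the triangle threshold p ~ 1/n).


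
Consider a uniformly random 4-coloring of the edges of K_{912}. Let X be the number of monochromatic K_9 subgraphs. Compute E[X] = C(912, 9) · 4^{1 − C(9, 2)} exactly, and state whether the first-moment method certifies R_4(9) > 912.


E[X] = C(912, 9) · 4^{1 − 36} = 1156095740032081475120 · 4^{−35} = 1156095740032081475120/1180591620717411303424.
As a reduced fraction: E[X] = 72255983752005092195/73786976294838206464 ≈ 0.9793.
Is E[X] < 1? YES.
Since E[X] < 1, there exists a 4-coloring of K_{912} with no monochromatic K_9; hence R_4(9) > 912.

E[X] = 72255983752005092195/73786976294838206464 ≈ 0.9793; E[X] < 1, so R_4(9) > 912.


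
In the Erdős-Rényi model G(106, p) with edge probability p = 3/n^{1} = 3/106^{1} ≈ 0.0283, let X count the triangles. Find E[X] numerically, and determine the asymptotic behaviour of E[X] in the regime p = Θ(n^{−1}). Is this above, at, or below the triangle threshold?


Number of potential triangles: C(106, 3) = 192920.
Each occurs with probability p³ ≈ (0.0283)³ ≈ 2.26697e-05.
By linearity: E[X] = C(106, 3)·p³ ≈ 192920 · 2.26697e-05 ≈ 4.373.
Here α = 1, so p = 3/n is exactly at the triangle threshold p ~ 1/n. Asymptotically E[X] → c³/6 = 3³/6 = 9/2 ≈ 4.500, a bounded constant. In this regime the triangle count is asymptotically Poisson(c³/6).

E[X] ≈ 4.373; in regime p = Θ(1/n^{1}) E[X] stays bounded (at the triangle threshold p ~ 1/n).


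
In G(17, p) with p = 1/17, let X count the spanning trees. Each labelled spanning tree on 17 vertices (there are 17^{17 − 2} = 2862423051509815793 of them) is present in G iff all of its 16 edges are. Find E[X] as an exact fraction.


K_17 has 17^{17 − 2} = 2862423051509815793 labelled spanning trees.
For each such spanning tree H, let X_H = 1 if all 16 edges of H are present in G. Then P[X_H = 1] = p^{16} = (1/17)^{16} = 1/48661191875666868481.
Summing the indicators: E[X] = Σ_H E[X_H] = 2862423051509815793 · p^{16} = 2862423051509815793 · 1/48661191875666868481 = 1/17.
Numerically: E[X] ≈ 0.05882.

E[X] = 2862423051509815793 · (1/17)^{16} = 1/17 ≈ 0.05882.


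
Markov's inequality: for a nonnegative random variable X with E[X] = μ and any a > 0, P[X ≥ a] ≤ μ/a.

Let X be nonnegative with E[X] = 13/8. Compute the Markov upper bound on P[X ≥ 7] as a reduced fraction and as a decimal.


μ = E[X] = 13/8, a = 7.
Markov: P[X ≥ 7] ≤ μ/a = (13/8)/7 = 13/56.
Numerically: ≈ 0.2321.
(Since a = 7 > μ = 1.6250, the bound 13/56 is < 1 and informative.)

P[X ≥ 7] ≤ 13/56 ≈ 0.2321.


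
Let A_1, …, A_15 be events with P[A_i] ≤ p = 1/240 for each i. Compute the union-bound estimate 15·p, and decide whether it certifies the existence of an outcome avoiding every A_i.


Union bound: P[∪_{i=1}^{15} A_i] ≤ Σ_i P[A_i] ≤ 15·p = 15·(1/240) = 1/16.
Numerically: 1/16 ≈ 0.062500.
Is 1/16 < 1? YES.
Since P[∪ A_i] ≤ 1/16 < 1, the complement has P[∩ A_i^c] ≥ 1 − 1/16 = 15/16 > 0, so some outcome avoids every A_i.

15·p = 1/16 ≈ 0.062500; existence CERTIFIED by the union bound.


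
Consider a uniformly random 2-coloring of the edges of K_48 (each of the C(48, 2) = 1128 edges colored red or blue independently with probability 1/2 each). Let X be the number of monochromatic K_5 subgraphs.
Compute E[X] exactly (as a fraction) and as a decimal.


Let X = Σ_S X_S over the C(48, 5) = 1712304 subsets S of size 5, where X_S = 1 if the K_5 on S is monochromatic.
For a fixed S, the K_5 on S has C(5, 2) = 10 edges. P[all 10 edges red] = (1/2)^10, and likewise for blue, so P[monochromatic] = 2·(1/2)^10 = 2^{1 − 10} = 1/512.
By linearity: E[X] = C(48, 5) · 2^{1 − 10} = 1712304 · 1/512 = 107019/32.
Numerically: E[X] ≈ 3344.343750.

E[X] = C(48,5)·2^(1−C(5,2)) = 107019/32 ≈ 3344.343750.


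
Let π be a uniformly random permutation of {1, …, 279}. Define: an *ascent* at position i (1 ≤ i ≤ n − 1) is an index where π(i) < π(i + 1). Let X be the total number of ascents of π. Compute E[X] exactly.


Write X = Σ X_I over i = 1, …, 278, with X_I the indicator of one ascent.
There are 278 indicators.
For each fixed i, the pair (π(i), π(i+1)) is a uniformly random ordered pair of distinct values from {1, …, 279}; by symmetry P[π(i) < π(i+1)] = 1/2.
By linearity: E[X] = 278 · (1/2) = (279 − 1) · (1/2) = 139 ≈ 139.0000.

E[X] = 139 = 139.0000.


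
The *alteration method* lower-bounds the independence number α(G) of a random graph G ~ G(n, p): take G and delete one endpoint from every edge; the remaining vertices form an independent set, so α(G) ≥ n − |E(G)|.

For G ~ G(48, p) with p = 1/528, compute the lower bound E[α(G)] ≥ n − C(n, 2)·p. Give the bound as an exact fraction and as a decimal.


E[|E(G)|] = C(48, 2)·p = 1128 · (1/528) = 47/22.
E[α(G)] ≥ n − E[|E(G)|] = 48 − 47/22 = 1009/22.
Numerically: ≈ 45.86364.
(This is only a lower bound; the true E[α(G)] may be larger.)

E[α(G)] ≥ 1009/22 ≈ 45.86364.


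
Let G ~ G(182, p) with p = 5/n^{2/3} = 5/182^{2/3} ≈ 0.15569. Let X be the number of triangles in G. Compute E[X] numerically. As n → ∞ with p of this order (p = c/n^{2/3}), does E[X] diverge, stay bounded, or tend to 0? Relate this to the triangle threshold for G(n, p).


Number of potential triangles: C(182, 3) = 988260.
Each occurs with probability p³ ≈ (0.15569)³ ≈ 3.7736988e-03.
By linearity: E[X] = C(182, 3)·p³ ≈ 988260 · 3.7736988e-03 ≈ 3729.39560.
Since α = 2/3 < 1, p = c/n^{2/3} ≫ 1/n is above the triangle threshold p ~ 1/n. Asymptotically E[X] ~ (c³/6)·n^{3(1−α)} = (5³/6)·n^{1} → ∞; triangles are abundant w.h.p.

E[X] ≈ 3729.39560; in regime p = Θ(1/n^{2/3}) E[X] diverges (above the triangle threshold p ~ 1/n).


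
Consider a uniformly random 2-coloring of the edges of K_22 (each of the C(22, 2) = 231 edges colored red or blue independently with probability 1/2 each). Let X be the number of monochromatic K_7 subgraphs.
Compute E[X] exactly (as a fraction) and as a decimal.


Let X = Σ_S X_S over the C(22, 7) = 170544 subsets S of size 7, where X_S = 1 if the K_7 on S is monochromatic.
For a fixed S, the K_7 on S has C(7, 2) = 21 edges. P[all 21 edges red] = (1/2)^21, and likewise for blue, so P[monochromatic] = 2·(1/2)^21 = 2^{1 − 21} = 1/1048576.
Summing: E[X] = C(22, 7) · 2^{1 − 21} = 170544 · 1/1048576 = 10659/65536.
Numerically: E[X] ≈ 0.162643.

E[X] = C(22,7)·2^(1−C(7,2)) = 10659/65536 ≈ 0.162643.


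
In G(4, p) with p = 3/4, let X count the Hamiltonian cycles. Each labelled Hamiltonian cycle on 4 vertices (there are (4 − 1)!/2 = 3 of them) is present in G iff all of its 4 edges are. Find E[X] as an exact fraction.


K_4 has (4 − 1)!/2 = 3 labelled Hamiltonian cycles.
For each such Hamiltonian cycle H, let X_H = 1 if all 4 edges of H are present in G. Then P[X_H = 1] = p^{4} = (3/4)^{4} = 81/256.
By linearity: E[X] = Σ_H E[X_H] = 3 · p^{4} = 3 · 81/256 = 243/256.
Numerically: E[X] ≈ 0.94922.

E[X] = 3 · (3/4)^{4} = 243/256 ≈ 0.94922.


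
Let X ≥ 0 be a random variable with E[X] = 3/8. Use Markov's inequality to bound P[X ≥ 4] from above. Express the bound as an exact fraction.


μ = E[X] = 3/8, a = 4.
Markov: P[X ≥ 4] ≤ μ/a = (3/8)/4 = 3/32.
Numerically: ≈ 0.093750.
(Since a = 4 > μ = 0.375000, the bound 3/32 is < 1 and informative.)

P[X ≥ 4] ≤ 3/32 ≈ 0.093750.


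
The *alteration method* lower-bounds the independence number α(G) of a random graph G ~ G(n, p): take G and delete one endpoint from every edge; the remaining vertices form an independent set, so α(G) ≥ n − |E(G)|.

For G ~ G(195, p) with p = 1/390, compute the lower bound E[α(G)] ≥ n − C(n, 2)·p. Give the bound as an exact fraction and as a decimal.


E[|E(G)|] = C(195, 2)·p = 18915 · (1/390) = 97/2.
E[α(G)] ≥ n − E[|E(G)|] = 195 − 97/2 = 293/2.
Numerically: ≈ 146.500.
(This is only a lower bound; the true E[α(G)] may be larger.)

E[α(G)] ≥ 293/2 ≈ 146.500.


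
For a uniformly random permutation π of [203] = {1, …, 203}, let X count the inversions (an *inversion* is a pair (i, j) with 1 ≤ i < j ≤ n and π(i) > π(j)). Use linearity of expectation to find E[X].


Write X = Σ X_I over the C(203, 2) = 20503 pairs i < j, with X_I the indicator of one inversion.
There are 20503 indicators.
For each fixed pair i < j, the values π(i) and π(j) are two distinct elements of {1, …, 203} in uniformly random order; by symmetry P[π(i) > π(j)] = 1/2.
By linearity: E[X] = 20503 · (1/2) = C(203, 2) · (1/2) = 20503/2 = 20503/2 ≈ 10251.5000.

E[X] = 20503/2 = 10251.5000.


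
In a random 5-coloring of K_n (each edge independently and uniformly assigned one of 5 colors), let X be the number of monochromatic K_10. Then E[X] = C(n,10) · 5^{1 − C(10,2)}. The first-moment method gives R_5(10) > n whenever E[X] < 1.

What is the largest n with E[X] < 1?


We need C(n, 10) · 5^{1 − 45} < 1, i.e. C(n, 10) < 5^{45 − 1} = 5684341886080801486968994140625.
Check values of n near the boundary:
  n = 5386: C(5386, 10) = 5613966214234562222231428510561; 5613966214234562222231428510561 < 5684341886080801486968994140625? YES
  n = 5387: C(5387, 10) = 5624406917627224603154306376491; 5624406917627224603154306376491 < 5684341886080801486968994140625? YES
  n = 5388: C(5388, 10) = 5634865093375880654852250419586; 5634865093375880654852250419586 < 5684341886080801486968994140625? YES
  n = 5389: C(5389, 10) = 5645340767466558997768874792926; 5645340767466558997768874792926 < 5684341886080801486968994140625? YES
  n = 5390: C(5390, 10) = 5655833965919099070255434039753; 5655833965919099070255434039753 < 5684341886080801486968994140625? YES
  n = 5391: C(5391, 10) = 5666344714787188828795213697883; 5666344714787188828795213697883 < 5684341886080801486968994140625? YES
  n = 5392: C(5392, 10) = 5676873040158402483252283957448; 5676873040158402483252283957448 < 5684341886080801486968994140625? YES
  n = 5393: C(5393, 10) = 5687418968154238267170642278008; 5687418968154238267170642278008 < 5684341886080801486968994140625? NO
The largest n with C(n, 10) < 5684341886080801486968994140625 is n = 5392 (where E[X] = 5676873040158402483252283957448/5684341886080801486968994140625 ≈ 0.9986861). Hence R_5(10) > 5392, i.e. R_5(10) ≥ 5393.

Largest n = 5392; hence R_5(10) > 5392.


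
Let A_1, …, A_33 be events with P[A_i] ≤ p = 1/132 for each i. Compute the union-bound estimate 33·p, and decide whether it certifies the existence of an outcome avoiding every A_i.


Union bound: P[∪_{i=1}^{33} A_i] ≤ Σ_i P[A_i] ≤ 33·p = 33·(1/132) = 1/4.
Numerically: 1/4 ≈ 0.25000.
Is 1/4 < 1? YES.
Since P[∪ A_i] ≤ 1/4 < 1, the complement has P[∩ A_i^c] ≥ 1 − 1/4 = 3/4 > 0, so some outcome avoids every A_i.

33·p = 1/4 ≈ 0.25000; existence CERTIFIED by the union bound.


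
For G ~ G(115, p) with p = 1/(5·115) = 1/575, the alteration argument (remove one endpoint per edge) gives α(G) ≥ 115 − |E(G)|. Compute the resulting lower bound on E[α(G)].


E[|E(G)|] = C(115, 2)·p = 6555 · (1/575) = 57/5.
E[α(G)] ≥ n − E[|E(G)|] = 115 − 57/5 = 518/5.
Numerically: ≈ 103.60000.
(This is only a lower bound; the true E[α(G)] may be larger.)

E[α(G)] ≥ 518/5 ≈ 103.60000.


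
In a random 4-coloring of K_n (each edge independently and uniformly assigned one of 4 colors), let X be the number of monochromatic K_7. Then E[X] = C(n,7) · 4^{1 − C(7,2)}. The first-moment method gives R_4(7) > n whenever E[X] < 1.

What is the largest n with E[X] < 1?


We need C(n, 7) · 4^{1 − 21} < 1, i.e. C(n, 7) < 4^{21 − 1} = 1099511627776.
Check values of n near the boundary:
  n = 175: C(175, 7) = 883208107275; 883208107275 < 1099511627776? YES
  n = 176: C(176, 7) = 919790691600; 919790691600 < 1099511627776? YES
  n = 177: C(177, 7) = 957664425960; 957664425960 < 1099511627776? YES
  n = 178: C(178, 7) = 996867063280; 996867063280 < 1099511627776? YES
  n = 179: C(179, 7) = 1037437234460; 1037437234460 < 1099511627776? YES
  n = 180: C(180, 7) = 1079414463600; 1079414463600 < 1099511627776? YES
  n = 181: C(181, 7) = 1122839183400; 1122839183400 < 1099511627776? NO
  n = 182: C(182, 7) = 1167752750736; 1167752750736 < 1099511627776? NO
  n = 183: C(183, 7) = 1214197462413; 1214197462413 < 1099511627776? NO
The largest n with C(n, 7) < 1099511627776 is n = 180 (where E[X] = 67463403975/68719476736 ≈ 0.981722). Hence R_4(7) > 180, i.e. R_4(7) ≥ 181.

Largest n = 180; hence R_4(7) > 180.


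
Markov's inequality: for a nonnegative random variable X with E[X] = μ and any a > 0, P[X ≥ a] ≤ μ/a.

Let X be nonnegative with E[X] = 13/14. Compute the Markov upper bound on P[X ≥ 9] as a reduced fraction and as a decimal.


μ = E[X] = 13/14, a = 9.
Markov: P[X ≥ 9] ≤ μ/a = (13/14)/9 = 13/126.
Numerically: ≈ 0.103175.
(Since a = 9 > μ = 0.928571, the bound 13/126 is < 1 and informative.)

P[X ≥ 9] ≤ 13/126 ≈ 0.103175.


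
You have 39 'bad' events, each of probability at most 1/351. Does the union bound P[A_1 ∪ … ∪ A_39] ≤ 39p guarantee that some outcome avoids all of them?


Union bound: P[∪_{i=1}^{39} A_i] ≤ Σ_i P[A_i] ≤ 39·p = 39·(1/351) = 1/9.
Numerically: 1/9 ≈ 0.111111.
Is 1/9 < 1? YES.
Since P[∪ A_i] ≤ 1/9 < 1, the complement has P[∩ A_i^c] ≥ 1 − 1/9 = 8/9 > 0, so some outcome avoids every A_i.

39·p = 1/9 ≈ 0.111111; existence CERTIFIED by the union bound.


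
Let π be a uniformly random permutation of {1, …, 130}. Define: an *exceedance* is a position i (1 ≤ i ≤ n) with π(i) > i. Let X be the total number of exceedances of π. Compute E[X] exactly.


Write X = Σ_{i=1}^{130} X_i, where X_i = 1_{π(i) > i}.
For each fixed i, π(i) is uniform over {1, …, 130} (marginal of a uniform permutation), so P[π(i) > i] = (n − i)/n. Summing: Σ_{i=1}^{130} (n − i)/n = (0 + 1 + … + 129)/130 = 130(130 − 1)/(2·130) = (130 − 1)/2.
Hence E[X] = Σ_{i=1}^{130} (130 − i)/130 = 129/2 ≈ 64.500.

E[X] = 129/2 = 64.500.


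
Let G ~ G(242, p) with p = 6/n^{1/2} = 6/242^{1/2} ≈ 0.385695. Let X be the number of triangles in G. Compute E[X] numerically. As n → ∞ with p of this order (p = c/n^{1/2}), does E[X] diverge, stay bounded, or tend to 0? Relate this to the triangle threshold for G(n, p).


Number of potential triangles: C(242, 3) = 2332880.
Each occurs with probability p³ ≈ (0.385695)³ ≈ 5.73760574e-02.
By linearity: E[X] = C(242, 3)·p³ ≈ 2332880 · 5.73760574e-02 ≈ 133851.456733.
Since α = 1/2 < 1, p = c/n^{1/2} ≫ 1/n is above the triangle threshold p ~ 1/n. Asymptotically E[X] ~ (c³/6)·n^{3(1−α)} = (6³/6)·n^{1.5} → ∞; triangles are abundant w.h.p.

E[X] ≈ 133851.456733; in regime p = Θ(1/n^{1/2}) E[X] diverges (above the triangle threshold p ~ 1/n).


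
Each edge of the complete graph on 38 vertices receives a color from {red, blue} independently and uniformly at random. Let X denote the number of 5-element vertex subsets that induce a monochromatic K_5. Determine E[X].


Let X = Σ_S X_S over the C(38, 5) = 501942 subsets S of size 5, where X_S = 1 if the K_5 on S is monochromatic.
For a fixed S, the K_5 on S has C(5, 2) = 10 edges. P[all 10 edges red] = (1/2)^10, and likewise for blue, so P[monochromatic] = 2·(1/2)^10 = 2^{1 − 10} = 1/512.
By linearity: E[X] = C(38, 5) · 2^{1 − 10} = 501942 · 1/512 = 250971/256.
Numerically: E[X] ≈ 980.35547.

E[X] = C(38,5)·2^(1−C(5,2)) = 250971/256 ≈ 980.35547.
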